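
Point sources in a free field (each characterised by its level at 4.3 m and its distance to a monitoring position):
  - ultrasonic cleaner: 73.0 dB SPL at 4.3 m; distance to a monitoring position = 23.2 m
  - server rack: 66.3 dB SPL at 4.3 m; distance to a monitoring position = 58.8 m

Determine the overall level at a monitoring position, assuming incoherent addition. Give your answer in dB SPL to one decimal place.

58.5 dB SPL

First find each source's level at the receiver (point-source: −20·log₁₀(r/r_ref)), then combine on an intensity basis.
ultrasonic cleaner: 73.0 − 20·log₁₀(23.2/4.3) = 73.0 − 14.64 = 58.36 dB SPL.
server rack: 66.3 − 20·log₁₀(58.8/4.3) = 66.3 − 22.72 = 43.58 dB SPL.
Σ 10^(L/10) = 7.082e+05 → L_total = 10·log₁₀(7.082e+05) = 58.50 dB SPL.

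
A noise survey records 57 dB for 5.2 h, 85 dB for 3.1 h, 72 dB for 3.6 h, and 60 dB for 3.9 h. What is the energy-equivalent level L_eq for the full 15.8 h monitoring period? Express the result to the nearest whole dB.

78 dB

The energy average is taken in the linear domain: L_eq = 10·log₁₀[(Σ tᵢ·10^(Lᵢ/10))/T], T = 15.8 h.
Σ tᵢ·10^(Lᵢ/10) = 5.2·10^(57/10) + 3.1·10^(85/10) + 3.6·10^(72/10) + 3.9·10^(60/10) = 1.044e+09.
L_eq = 10·log₁₀(1.044e+09/15.8) = 78.20 dB.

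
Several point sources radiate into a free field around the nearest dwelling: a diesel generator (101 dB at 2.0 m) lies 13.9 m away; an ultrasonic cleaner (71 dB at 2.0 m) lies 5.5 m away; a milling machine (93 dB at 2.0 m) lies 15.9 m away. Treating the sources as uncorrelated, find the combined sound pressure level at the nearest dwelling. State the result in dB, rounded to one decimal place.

84.7 dB

Apply inverse-square spreading to bring every level to the receiver, then sum 10^(L/10).
diesel generator: 101 − 20·log₁₀(13.9/2.0) = 101 − 16.84 = 84.16 dB.
ultrasonic cleaner: 71 − 20·log₁₀(5.5/2.0) = 71 − 8.79 = 62.21 dB.
milling machine: 93 − 20·log₁₀(15.9/2.0) = 93 − 18.01 = 74.99 dB.
Σ 10^(L/10) = 2.939e+08 → L_total = 10·log₁₀(2.939e+08) = 84.68 dB.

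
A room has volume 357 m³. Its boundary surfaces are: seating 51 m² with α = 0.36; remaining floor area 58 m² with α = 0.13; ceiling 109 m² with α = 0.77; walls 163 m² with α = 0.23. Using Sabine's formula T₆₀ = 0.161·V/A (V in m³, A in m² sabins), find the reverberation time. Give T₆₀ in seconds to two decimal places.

0.39 s

A = Σ Sᵢαᵢ = 51·0.36 + 58·0.13 + 109·0.77 + 163·0.23 = 147.32 m².
T₆₀ = 0.161 × 357 / 147.32 = 0.390 s.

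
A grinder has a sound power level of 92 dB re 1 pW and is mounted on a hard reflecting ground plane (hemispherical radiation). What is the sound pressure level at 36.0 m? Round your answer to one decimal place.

Free-field hemispherical radiation: L_p = L_w − 10·log₁₀(2π·r²), r = 36.0 m.
2π·r² = 8143 m², 10·log₁₀ of that is 39.108 dB.
L_p = 92 − 39.108 = 52.89 dB.

52.9 dB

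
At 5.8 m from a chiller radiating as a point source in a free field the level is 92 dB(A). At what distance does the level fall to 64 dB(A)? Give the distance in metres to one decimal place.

Point-source spreading drops the level by 20·log₁₀(r₂/r₁); inverting, r₂/r₁ = 10^(ΔL/20).
r₂ = 5.8·10^((92−64)/20) = 5.8·10^(28.0/20) = 145.69 m.

145.7 m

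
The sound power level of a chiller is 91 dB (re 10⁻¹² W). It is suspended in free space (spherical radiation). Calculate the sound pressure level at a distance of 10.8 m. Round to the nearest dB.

59 dB

Free-field spherical radiation: L_p = L_w − 10·log₁₀(4π·r²), r = 10.8 m.
4π·r² = 1466 m², 10·log₁₀ of that is 31.661 dB.
L_p = 91 − 31.661 = 59.34 dB.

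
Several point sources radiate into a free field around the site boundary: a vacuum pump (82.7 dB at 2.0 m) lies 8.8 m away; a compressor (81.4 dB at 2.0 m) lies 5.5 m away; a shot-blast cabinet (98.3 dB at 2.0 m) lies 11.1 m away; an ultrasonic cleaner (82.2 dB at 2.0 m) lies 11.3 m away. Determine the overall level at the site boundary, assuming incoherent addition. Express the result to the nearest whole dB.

84 dB

Apply inverse-square spreading to bring every level to the receiver, then sum 10^(L/10).
vacuum pump: 82.7 − 20·log₁₀(8.8/2.0) = 82.7 − 12.87 = 69.83 dB.
compressor: 81.4 − 20·log₁₀(5.5/2.0) = 81.4 − 8.79 = 72.61 dB.
shot-blast cabinet: 98.3 − 20·log₁₀(11.1/2.0) = 98.3 − 14.89 = 83.41 dB.
ultrasonic cleaner: 82.2 − 20·log₁₀(11.3/2.0) = 82.2 − 15.04 = 67.16 dB.
Σ 10^(L/10) = 2.526e+08 → L_total = 10·log₁₀(2.526e+08) = 84.02 dB.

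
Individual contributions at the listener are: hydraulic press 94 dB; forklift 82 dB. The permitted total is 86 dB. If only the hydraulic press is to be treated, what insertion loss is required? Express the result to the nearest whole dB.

10 dB

Everything except the hydraulic press sums to 10^(82/10) = 1.585e+08 in linear terms, 82.00 dB.
To meet 86 dB overall, the treated hydraulic press may contribute at most 10^(86/10) − 1.585e+08 = 2.396e+08, i.e. 83.80 dB.
Required insertion loss = 94 − 83.80 = 10.20 dB.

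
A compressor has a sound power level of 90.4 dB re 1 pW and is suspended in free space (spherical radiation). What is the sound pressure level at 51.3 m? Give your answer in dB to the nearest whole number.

45 dB

The power spreads over a sphere of area 4π·r², so L_p = L_w − 10·log₁₀(4π·r²).
4π·r² = 3.307e+04 m², 10·log₁₀ of that is 45.194 dB.
L_p = 90.4 − 45.194 = 45.21 dB.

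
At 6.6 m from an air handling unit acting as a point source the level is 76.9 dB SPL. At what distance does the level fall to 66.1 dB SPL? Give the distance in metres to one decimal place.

For a point source L₁ − L₂ = 20·log₁₀(r₂/r₁), so r₂ = r₁·10^((L₁−L₂)/20).
r₂ = 6.6·10^((76.9−66.1)/20) = 6.6·10^(10.8/20) = 22.88 m.

22.9 m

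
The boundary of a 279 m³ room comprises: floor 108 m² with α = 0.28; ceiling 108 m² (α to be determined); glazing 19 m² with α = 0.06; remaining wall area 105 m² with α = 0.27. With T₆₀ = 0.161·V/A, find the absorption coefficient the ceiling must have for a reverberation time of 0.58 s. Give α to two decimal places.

Required total absorption A = 0.161·279/0.58 = 77.45 m².
Absorption from the other surfaces = 108·0.28 + 19·0.06 + 105·0.27 = 59.73 m², so the ceiling must supply 17.72 m² over 108 m².
α = 17.72/108 = 0.164.

0.16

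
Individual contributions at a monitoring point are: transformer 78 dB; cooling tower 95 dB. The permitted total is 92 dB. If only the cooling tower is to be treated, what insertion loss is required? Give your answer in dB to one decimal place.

3.2 dB

Everything except the cooling tower sums to 10^(78/10) = 6.310e+07 in linear terms, 78.00 dB.
To meet 92 dB overall, the treated cooling tower may contribute at most 10^(92/10) − 6.310e+07 = 1.522e+09, i.e. 91.82 dB.
Required insertion loss = 95 − 91.82 = 3.18 dB.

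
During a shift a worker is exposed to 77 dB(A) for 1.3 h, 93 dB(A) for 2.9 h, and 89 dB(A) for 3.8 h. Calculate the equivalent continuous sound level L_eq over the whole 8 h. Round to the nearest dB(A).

90 dB(A)

Weight each interval's intensity by its duration and average over T = 8 h:
Σ tᵢ·10^(Lᵢ/10) = 1.3·10^(77/10) + 2.9·10^(93/10) + 3.8·10^(89/10) = 8.870e+09.
L_eq = 10·log₁₀(8.870e+09/8) = 90.45 dB(A).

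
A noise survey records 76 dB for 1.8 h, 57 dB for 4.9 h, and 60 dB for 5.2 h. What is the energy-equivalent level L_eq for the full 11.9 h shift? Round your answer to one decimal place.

L_eq = 10·log₁₀[(1/T)·Σ tᵢ·10^(Lᵢ/10)] with T = 11.9 h.
Σ tᵢ·10^(Lᵢ/10) = 1.8·10^(76/10) + 4.9·10^(57/10) + 5.2·10^(60/10) = 7.932e+07.
L_eq = 10·log₁₀(7.932e+07/11.9) = 68.24 dB.

68.2 dB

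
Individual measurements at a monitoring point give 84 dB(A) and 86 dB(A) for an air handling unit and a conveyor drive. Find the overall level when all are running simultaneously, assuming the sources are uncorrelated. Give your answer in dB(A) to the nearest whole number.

88 dB(A)

For uncorrelated sources the intensities add, so convert each level to linear form, sum, and take 10·log₁₀ of the total.
Σ 10^(L/10) = 10^(84/10) + 10^(86/10) = 6.493e+08.
L_total = 10·log₁₀(6.493e+08) = 88.12 dB(A).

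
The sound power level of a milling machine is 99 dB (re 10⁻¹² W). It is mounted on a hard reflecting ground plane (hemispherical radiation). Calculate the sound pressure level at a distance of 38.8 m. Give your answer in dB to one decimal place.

The power spreads over a hemisphere of area 2π·r², so L_p = L_w − 10·log₁₀(2π·r²).
2π·r² = 9459 m², 10·log₁₀ of that is 39.758 dB.
L_p = 99 − 39.758 = 59.24 dB.

59.2 dB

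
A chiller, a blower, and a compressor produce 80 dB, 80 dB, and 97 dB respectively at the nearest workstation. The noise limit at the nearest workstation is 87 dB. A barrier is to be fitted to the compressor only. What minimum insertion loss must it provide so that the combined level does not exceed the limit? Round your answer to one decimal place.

12.2 dB

Fixed contribution from the other sources: Σ 10^(L/10) = 10^(80/10) + 10^(80/10) = 2.000e+08 (83.01 dB).
To meet 87 dB overall, the treated compressor may contribute at most 10^(87/10) − 2.000e+08 = 3.012e+08, i.e. 84.79 dB.
So the compressor must be reduced from 97 to 84.79 dB: IL = 12.21 dB.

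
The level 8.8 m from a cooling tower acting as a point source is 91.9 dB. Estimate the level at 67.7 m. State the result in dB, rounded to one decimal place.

74.2 dB

For a point source, L₂ = L₁ − 20·log₁₀(r₂/r₁).
L₂ = 91.9 − 20·log₁₀(67.7/8.8) = 91.9 − 17.722 = 74.18 dB.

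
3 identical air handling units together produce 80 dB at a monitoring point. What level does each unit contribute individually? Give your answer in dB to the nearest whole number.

For N identical incoherent sources L_total = L₁ + 10·log₁₀ N, so L₁ = 80 − 10·log₁₀(3) = 80 − 4.771.

75 dB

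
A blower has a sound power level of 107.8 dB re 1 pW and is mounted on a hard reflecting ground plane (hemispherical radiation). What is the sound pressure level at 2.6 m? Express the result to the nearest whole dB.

The power spreads over a hemisphere of area 2π·r², so L_p = L_w − 10·log₁₀(2π·r²).
2π·r² = 42.47 m², 10·log₁₀ of that is 16.281 dB.
L_p = 107.8 − 16.281 = 91.52 dB.

92 dB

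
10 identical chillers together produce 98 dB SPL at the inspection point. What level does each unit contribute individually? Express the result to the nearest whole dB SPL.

For N identical incoherent sources L_total = L₁ + 10·log₁₀ N, so L₁ = 98 − 10·log₁₀(10) = 98 − 10.000.

88 dB SPL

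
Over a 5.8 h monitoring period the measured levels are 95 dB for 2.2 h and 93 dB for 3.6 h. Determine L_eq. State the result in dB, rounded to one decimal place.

93.9 dB

The energy average is taken in the linear domain: L_eq = 10·log₁₀[(Σ tᵢ·10^(Lᵢ/10))/T], T = 5.8 h.
Σ tᵢ·10^(Lᵢ/10) = 2.2·10^(95/10) + 3.6·10^(93/10) = 1.414e+10.
L_eq = 10·log₁₀(1.414e+10/5.8) = 93.87 dB.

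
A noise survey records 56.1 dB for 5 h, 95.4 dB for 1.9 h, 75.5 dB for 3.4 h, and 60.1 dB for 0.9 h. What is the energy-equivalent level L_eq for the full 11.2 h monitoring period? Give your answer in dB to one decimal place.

87.8 dB

The energy average is taken in the linear domain: L_eq = 10·log₁₀[(Σ tᵢ·10^(Lᵢ/10))/T], T = 11.2 h.
Σ tᵢ·10^(Lᵢ/10) = 5·10^(56.1/10) + 1.9·10^(95.4/10) + 3.4·10^(75.5/10) + 0.9·10^(60.1/10) = 6.712e+09.
L_eq = 10·log₁₀(6.712e+09/11.2) = 87.78 dB.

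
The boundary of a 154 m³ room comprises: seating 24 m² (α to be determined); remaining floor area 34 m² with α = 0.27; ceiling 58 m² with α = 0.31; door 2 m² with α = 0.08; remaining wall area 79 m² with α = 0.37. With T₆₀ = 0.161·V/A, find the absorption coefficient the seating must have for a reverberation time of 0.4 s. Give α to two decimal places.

0.23

From T₆₀ = 0.161·V/A, the target T₆₀ = 0.4 s needs A = 0.161·154/0.4 = 61.98 m².
Absorption from the other surfaces = 34·0.27 + 58·0.31 + 2·0.08 + 79·0.37 = 56.55 m², so the seating must supply 5.44 m² over 24 m².
α = 5.44/24 = 0.226.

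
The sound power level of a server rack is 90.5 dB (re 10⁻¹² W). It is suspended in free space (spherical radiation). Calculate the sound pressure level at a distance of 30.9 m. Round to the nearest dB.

50 dB

Free-field spherical radiation: L_p = L_w − 10·log₁₀(4π·r²), r = 30.9 m.
4π·r² = 1.2e+04 m², 10·log₁₀ of that is 40.791 dB.
L_p = 90.5 − 40.791 = 49.71 dB.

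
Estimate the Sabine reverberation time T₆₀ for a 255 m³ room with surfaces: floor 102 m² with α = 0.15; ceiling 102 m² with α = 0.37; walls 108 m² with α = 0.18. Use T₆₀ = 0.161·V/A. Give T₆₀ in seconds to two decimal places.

0.57 s

Summing Sᵢαᵢ: 102·0.15 + 102·0.37 + 108·0.18 = 72.48 m².
T₆₀ = 0.161·V/A = 0.161·255/72.48 = 0.566 s.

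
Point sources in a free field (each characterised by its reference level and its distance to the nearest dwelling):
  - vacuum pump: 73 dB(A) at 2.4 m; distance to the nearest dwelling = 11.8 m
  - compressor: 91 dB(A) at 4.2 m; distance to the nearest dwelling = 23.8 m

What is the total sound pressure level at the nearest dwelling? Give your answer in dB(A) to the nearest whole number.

Propagate each source to the receiver with L = L_ref − 20·log₁₀(r/r_ref), then add intensities.
vacuum pump: 73 − 20·log₁₀(11.8/2.4) = 73 − 13.83 = 59.17 dB(A).
compressor: 91 − 20·log₁₀(23.8/4.2) = 91 − 15.07 = 75.93 dB(A).
Σ 10^(L/10) = 4.003e+07 → L_total = 10·log₁₀(4.003e+07) = 76.02 dB(A).

76 dB(A)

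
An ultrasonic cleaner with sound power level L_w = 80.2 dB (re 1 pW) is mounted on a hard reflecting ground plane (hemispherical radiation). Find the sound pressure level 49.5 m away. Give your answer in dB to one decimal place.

L_p = L_w − 10·log₁₀(2π·r²) with r = 49.5 m.
2π·r² = 1.54e+04 m², 10·log₁₀ of that is 41.874 dB.
L_p = 80.2 − 41.874 = 38.33 dB.

38.3 dB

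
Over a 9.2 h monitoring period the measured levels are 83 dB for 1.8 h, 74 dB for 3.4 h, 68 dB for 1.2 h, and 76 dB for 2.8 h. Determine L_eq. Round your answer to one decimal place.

77.9 dB

The energy average is taken in the linear domain: L_eq = 10·log₁₀[(Σ tᵢ·10^(Lᵢ/10))/T], T = 9.2 h.
Σ tᵢ·10^(Lᵢ/10) = 1.8·10^(83/10) + 3.4·10^(74/10) + 1.2·10^(68/10) + 2.8·10^(76/10) = 5.636e+08.
L_eq = 10·log₁₀(5.636e+08/9.2) = 77.87 dB.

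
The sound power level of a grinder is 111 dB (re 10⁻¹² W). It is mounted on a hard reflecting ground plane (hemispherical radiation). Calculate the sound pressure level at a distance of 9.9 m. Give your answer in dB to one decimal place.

83.1 dB

The power spreads over a hemisphere of area 2π·r², so L_p = L_w − 10·log₁₀(2π·r²).
2π·r² = 615.8 m², 10·log₁₀ of that is 27.895 dB.
L_p = 111 − 27.895 = 83.11 dB.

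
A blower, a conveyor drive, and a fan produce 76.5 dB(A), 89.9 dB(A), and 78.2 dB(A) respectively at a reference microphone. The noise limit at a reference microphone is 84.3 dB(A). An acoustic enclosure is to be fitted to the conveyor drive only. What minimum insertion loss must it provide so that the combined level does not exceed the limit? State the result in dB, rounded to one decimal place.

Everything except the conveyor drive sums to 10^(76.5/10) + 10^(78.2/10) = 1.107e+08 in linear terms, 80.44 dB(A).
The limit corresponds to 10^(84.3/10) = 2.692e+08; subtracting the fixed part leaves 1.584e+08 for the conveyor drive, i.e. 82.00 dB(A).
So the conveyor drive must be reduced from 89.9 to 82.00 dB(A): IL = 7.90 dB.

7.9 dB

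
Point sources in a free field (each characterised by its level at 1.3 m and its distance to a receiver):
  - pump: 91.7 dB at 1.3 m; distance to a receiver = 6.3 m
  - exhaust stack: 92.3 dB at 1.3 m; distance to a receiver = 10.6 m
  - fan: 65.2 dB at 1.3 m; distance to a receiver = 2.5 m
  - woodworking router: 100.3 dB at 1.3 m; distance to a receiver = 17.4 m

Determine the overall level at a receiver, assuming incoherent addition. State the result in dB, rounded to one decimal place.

Apply inverse-square spreading to bring every level to the receiver, then sum 10^(L/10).
pump: 91.7 − 20·log₁₀(6.3/1.3) = 91.7 − 13.71 = 77.99 dB.
exhaust stack: 92.3 − 20·log₁₀(10.6/1.3) = 92.3 − 18.23 = 74.07 dB.
fan: 65.2 − 20·log₁₀(2.5/1.3) = 65.2 − 5.68 = 59.52 dB.
woodworking router: 100.3 − 20·log₁₀(17.4/1.3) = 100.3 − 22.53 = 77.77 dB.
Σ 10^(L/10) = 1.492e+08 → L_total = 10·log₁₀(1.492e+08) = 81.74 dB.

81.7 dB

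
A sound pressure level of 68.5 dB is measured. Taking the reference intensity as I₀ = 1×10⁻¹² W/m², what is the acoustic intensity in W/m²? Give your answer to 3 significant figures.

I = I₀·10^(L/10) = 10⁻¹² × 10^(68.5/10) = 10^(-5.150).

7.08e-06 W/m²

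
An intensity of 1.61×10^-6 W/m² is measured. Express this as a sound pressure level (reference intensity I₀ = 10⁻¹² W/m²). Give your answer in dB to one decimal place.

62.1 dB

Dividing by I₀ shifts the exponent by 12: I/I₀ = 1.61×10^6.
L = 10·(0.2068 + 6) = 62.07 dB.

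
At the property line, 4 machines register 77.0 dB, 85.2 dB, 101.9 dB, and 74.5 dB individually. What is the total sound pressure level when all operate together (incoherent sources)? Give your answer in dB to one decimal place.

Incoherent sources combine by intensity addition: L_total = 10·log₁₀(Σ 10^(L_i/10)).
Σ 10^(L/10) = 10^(77.0/10) + 10^(85.2/10) + 10^(101.9/10) + 10^(74.5/10) = 1.590e+10.
L_total = 10·log₁₀(1.590e+10) = 102.01 dB.

102.0 dB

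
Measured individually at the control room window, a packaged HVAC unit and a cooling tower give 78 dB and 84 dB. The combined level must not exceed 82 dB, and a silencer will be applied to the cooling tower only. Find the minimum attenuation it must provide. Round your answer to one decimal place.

Fixed contribution from the other source: Σ 10^(L/10) = 10^(78/10) = 6.310e+07 (78.00 dB).
To meet 82 dB overall, the treated cooling tower may contribute at most 10^(82/10) − 6.310e+07 = 9.539e+07, i.e. 79.80 dB.
So the cooling tower must be reduced from 84 to 79.80 dB: IL = 4.20 dB.

4.2 dB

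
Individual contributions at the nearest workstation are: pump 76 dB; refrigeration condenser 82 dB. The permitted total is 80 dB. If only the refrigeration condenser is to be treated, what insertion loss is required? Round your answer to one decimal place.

The untreated sources together contribute 10^(76/10) = 3.981e+07, i.e. 76.00 dB.
To meet 80 dB overall, the treated refrigeration condenser may contribute at most 10^(80/10) − 3.981e+07 = 6.019e+07, i.e. 77.80 dB.
Required insertion loss = 82 − 77.80 = 4.20 dB.

4.2 dB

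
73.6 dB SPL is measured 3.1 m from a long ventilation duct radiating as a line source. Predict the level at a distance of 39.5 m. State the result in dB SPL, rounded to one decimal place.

62.5 dB SPL

Cylindrical spreading from a line source gives a 10·log₁₀(r₂/r₁) drop.
L₂ = 73.6 − 10·log₁₀(39.5/3.1) = 73.6 − 11.052 = 62.55 dB SPL.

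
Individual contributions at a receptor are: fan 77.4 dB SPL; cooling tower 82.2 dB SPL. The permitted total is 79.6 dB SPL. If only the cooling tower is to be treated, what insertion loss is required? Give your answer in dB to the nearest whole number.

7 dB

The untreated sources together contribute 10^(77.4/10) = 5.495e+07, i.e. 77.40 dB SPL.
The limit corresponds to 10^(79.6/10) = 9.120e+07; subtracting the fixed part leaves 3.625e+07 for the cooling tower, i.e. 75.59 dB SPL.
Required insertion loss = 82.2 − 75.59 = 6.61 dB.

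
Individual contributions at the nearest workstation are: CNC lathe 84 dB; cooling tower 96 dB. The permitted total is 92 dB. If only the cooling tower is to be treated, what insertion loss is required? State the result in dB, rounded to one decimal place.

4.7 dB

The untreated sources together contribute 10^(84/10) = 2.512e+08, i.e. 84.00 dB.
The limit corresponds to 10^(92/10) = 1.585e+09; subtracting the fixed part leaves 1.334e+09 for the cooling tower, i.e. 91.25 dB.
So the cooling tower must be reduced from 96 to 91.25 dB: IL = 4.75 dB.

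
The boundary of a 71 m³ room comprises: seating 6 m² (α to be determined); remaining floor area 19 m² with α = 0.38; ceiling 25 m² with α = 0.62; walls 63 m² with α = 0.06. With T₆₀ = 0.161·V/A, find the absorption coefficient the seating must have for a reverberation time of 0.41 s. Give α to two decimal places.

0.23

A = 0.161·V/T₆₀ = 0.161·71/0.41 = 27.88 m² sabins.
Absorption from the other surfaces = 19·0.38 + 25·0.62 + 63·0.06 = 26.50 m², so the seating must supply 1.38 m² over 6 m².
α = 1.38/6 = 0.230.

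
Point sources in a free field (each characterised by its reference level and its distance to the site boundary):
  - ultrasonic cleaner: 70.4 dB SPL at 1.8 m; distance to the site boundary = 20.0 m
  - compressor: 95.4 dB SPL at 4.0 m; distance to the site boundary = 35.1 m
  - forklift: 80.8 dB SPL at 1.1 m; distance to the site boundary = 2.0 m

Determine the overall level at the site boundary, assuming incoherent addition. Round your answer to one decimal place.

79.1 dB SPL

Propagate each source to the receiver with L = L_ref − 20·log₁₀(r/r_ref), then add intensities.
ultrasonic cleaner: 70.4 − 20·log₁₀(20.0/1.8) = 70.4 − 20.92 = 49.48 dB SPL.
compressor: 95.4 − 20·log₁₀(35.1/4.0) = 95.4 − 18.86 = 76.54 dB SPL.
forklift: 80.8 − 20·log₁₀(2.0/1.1) = 80.8 − 5.19 = 75.61 dB SPL.
Σ 10^(L/10) = 8.149e+07 → L_total = 10·log₁₀(8.149e+07) = 79.11 dB SPL.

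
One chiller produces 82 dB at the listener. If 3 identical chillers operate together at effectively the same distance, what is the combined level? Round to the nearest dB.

87 dB

N identical incoherent sources raise the level by 10·log₁₀ N.
L_total = 82 + 10·log₁₀(3) = 82 + 4.771 = 86.77 dB.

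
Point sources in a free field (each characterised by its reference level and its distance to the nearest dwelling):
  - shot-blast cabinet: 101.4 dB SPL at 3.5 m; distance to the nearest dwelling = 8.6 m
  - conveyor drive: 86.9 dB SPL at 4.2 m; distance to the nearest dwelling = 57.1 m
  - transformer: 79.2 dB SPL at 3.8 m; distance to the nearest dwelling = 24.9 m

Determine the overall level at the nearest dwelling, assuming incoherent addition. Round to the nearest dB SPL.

First find each source's level at the receiver (point-source: −20·log₁₀(r/r_ref)), then combine on an intensity basis.
shot-blast cabinet: 101.4 − 20·log₁₀(8.6/3.5) = 101.4 − 7.81 = 93.59 dB SPL.
conveyor drive: 86.9 − 20·log₁₀(57.1/4.2) = 86.9 − 22.67 = 64.23 dB SPL.
transformer: 79.2 − 20·log₁₀(24.9/3.8) = 79.2 − 16.33 = 62.87 dB SPL.
Σ 10^(L/10) = 2.291e+09 → L_total = 10·log₁₀(2.291e+09) = 93.60 dB SPL.

94 dB SPL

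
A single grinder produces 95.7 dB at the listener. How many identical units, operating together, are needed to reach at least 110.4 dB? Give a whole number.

30

Need L₁ + 10·log₁₀ N ≥ 110.4, i.e. log₁₀ N ≥ 1.47.
N ≥ 10^(14.7/10) = 29.512, so N = 30.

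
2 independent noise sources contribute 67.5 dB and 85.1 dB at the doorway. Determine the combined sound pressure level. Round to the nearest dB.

Incoherent sources combine by intensity addition: L_total = 10·log₁₀(Σ 10^(L_i/10)).
Σ 10^(L/10) = 10^(67.5/10) + 10^(85.1/10) = 3.292e+08.
L_total = 10·log₁₀(3.292e+08) = 85.17 dB.

85 dB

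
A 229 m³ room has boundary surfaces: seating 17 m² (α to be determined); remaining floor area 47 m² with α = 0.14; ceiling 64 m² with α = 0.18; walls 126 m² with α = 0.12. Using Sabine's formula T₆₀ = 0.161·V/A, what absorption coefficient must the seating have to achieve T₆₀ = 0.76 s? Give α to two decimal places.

0.90

A = 0.161·V/T₆₀ = 0.161·229/0.76 = 48.51 m² sabins.
Absorption from the other surfaces = 47·0.14 + 64·0.18 + 126·0.12 = 33.22 m², so the seating must supply 15.29 m² over 17 m².
α = 15.29/17 = 0.900.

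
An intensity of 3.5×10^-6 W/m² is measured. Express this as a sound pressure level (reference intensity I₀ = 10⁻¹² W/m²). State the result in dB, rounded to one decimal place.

L = 10·log₁₀(I/I₀) = 10·log₁₀(3.5×10^-6/10⁻¹²) = 10·log₁₀(3.5×10^6).
L = 10·(0.5441 + 6) = 65.44 dB.

65.4 dB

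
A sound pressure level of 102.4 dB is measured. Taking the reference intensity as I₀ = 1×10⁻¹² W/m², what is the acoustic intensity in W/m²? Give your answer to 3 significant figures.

0.0174 W/m²

I = I₀·10^(L/10) = 10⁻¹² × 10^(102.4/10) = 10^(-1.760).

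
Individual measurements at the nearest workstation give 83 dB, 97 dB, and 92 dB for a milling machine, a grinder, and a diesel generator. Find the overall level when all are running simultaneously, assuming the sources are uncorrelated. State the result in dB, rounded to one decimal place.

Incoherent sources combine by intensity addition: L_total = 10·log₁₀(Σ 10^(L_i/10)).
Σ 10^(L/10) = 10^(83/10) + 10^(97/10) + 10^(92/10) = 6.796e+09.
L_total = 10·log₁₀(6.796e+09) = 98.32 dB.

98.3 dB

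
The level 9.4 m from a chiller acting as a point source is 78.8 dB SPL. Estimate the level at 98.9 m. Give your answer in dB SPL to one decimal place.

58.4 dB SPL

Spherical spreading from a point source gives a 20·log₁₀(r₂/r₁) drop.
L₂ = 78.8 − 20·log₁₀(98.9/9.4) = 78.8 − 20.441 = 58.36 dB SPL.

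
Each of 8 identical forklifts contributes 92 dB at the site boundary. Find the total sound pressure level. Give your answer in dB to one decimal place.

101.0 dB

N identical incoherent sources raise the level by 10·log₁₀ N.
L_total = 92 + 10·log₁₀(8) = 92 + 9.031 = 101.03 dB.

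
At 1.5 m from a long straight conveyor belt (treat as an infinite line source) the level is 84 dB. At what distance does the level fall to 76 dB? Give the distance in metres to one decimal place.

The 8.0 dB drop corresponds to a distance ratio of 10^(8.0/10) for a line source.
r₂ = 1.5·10^((84−76)/10) = 1.5·10^(8.0/10) = 9.46 m.

9.5 m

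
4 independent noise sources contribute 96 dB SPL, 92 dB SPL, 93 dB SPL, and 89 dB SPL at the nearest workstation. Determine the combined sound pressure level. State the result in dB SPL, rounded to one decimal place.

99.2 dB SPL

Incoherent sources combine by intensity addition: L_total = 10·log₁₀(Σ 10^(L_i/10)).
Σ 10^(L/10) = 10^(96/10) + 10^(92/10) + 10^(93/10) + 10^(89/10) = 8.356e+09.
L_total = 10·log₁₀(8.356e+09) = 99.22 dB SPL.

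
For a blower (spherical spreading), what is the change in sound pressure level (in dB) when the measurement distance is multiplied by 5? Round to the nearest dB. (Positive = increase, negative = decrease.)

-14 dB

A point source loses 6 dB per doubling of distance; generally ΔL = −20·log₁₀(r₂/r₁).
ΔL = −20·log₁₀(5) = -13.98 dB.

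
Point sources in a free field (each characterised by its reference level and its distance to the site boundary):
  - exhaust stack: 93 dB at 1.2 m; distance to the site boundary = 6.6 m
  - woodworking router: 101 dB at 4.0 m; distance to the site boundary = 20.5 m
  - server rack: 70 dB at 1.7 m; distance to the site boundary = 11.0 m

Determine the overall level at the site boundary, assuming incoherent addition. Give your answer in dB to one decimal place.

87.4 dB

First find each source's level at the receiver (point-source: −20·log₁₀(r/r_ref)), then combine on an intensity basis.
exhaust stack: 93 − 20·log₁₀(6.6/1.2) = 93 − 14.81 = 78.19 dB.
woodworking router: 101 − 20·log₁₀(20.5/4.0) = 101 − 14.19 = 86.81 dB.
server rack: 70 − 20·log₁₀(11.0/1.7) = 70 − 16.22 = 53.78 dB.
Σ 10^(L/10) = 5.455e+08 → L_total = 10·log₁₀(5.455e+08) = 87.37 dB.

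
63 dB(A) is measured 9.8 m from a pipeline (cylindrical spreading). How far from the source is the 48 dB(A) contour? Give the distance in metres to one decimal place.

309.9 m

Line-source spreading drops the level by 10·log₁₀(r₂/r₁); inverting, r₂/r₁ = 10^(ΔL/10).
r₂ = 9.8·10^((63−48)/10) = 9.8·10^(15.0/10) = 309.90 m.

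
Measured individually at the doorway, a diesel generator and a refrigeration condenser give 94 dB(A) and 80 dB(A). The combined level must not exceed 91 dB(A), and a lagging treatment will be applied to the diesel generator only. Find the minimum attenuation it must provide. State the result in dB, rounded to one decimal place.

Fixed contribution from the other source: Σ 10^(L/10) = 10^(80/10) = 1.000e+08 (80.00 dB(A)).
To meet 91 dB(A) overall, the treated diesel generator may contribute at most 10^(91/10) − 1.000e+08 = 1.159e+09, i.e. 90.64 dB(A).
So the diesel generator must be reduced from 94 to 90.64 dB(A): IL = 3.36 dB.

3.4 dB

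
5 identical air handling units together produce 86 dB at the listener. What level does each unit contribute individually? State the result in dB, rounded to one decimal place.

5 equal contributions raise the level by 10·log₁₀ 5 = 6.990 dB, so each unit alone gives 86 − 6.990.

79.0 dB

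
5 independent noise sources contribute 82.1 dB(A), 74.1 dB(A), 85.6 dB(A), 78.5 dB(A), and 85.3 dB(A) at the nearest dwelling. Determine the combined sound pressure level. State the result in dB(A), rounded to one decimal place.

89.8 dB(A)

For uncorrelated sources the intensities add, so convert each level to linear form, sum, and take 10·log₁₀ of the total.
Σ 10^(L/10) = 10^(82.1/10) + 10^(74.1/10) + 10^(85.6/10) + 10^(78.5/10) + 10^(85.3/10) = 9.606e+08.
L_total = 10·log₁₀(9.606e+08) = 89.83 dB(A).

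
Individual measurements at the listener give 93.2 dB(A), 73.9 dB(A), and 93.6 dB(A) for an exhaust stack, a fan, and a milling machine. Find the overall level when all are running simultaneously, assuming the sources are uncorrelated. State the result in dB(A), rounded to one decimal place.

96.4 dB(A)

Incoherent sources combine by intensity addition: L_total = 10·log₁₀(Σ 10^(L_i/10)).
Σ 10^(L/10) = 10^(93.2/10) + 10^(73.9/10) + 10^(93.6/10) = 4.405e+09.
L_total = 10·log₁₀(4.405e+09) = 96.44 dB(A).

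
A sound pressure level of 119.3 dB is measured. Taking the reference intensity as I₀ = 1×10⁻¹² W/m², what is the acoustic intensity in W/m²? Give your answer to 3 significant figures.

I = I₀·10^(L/10) = 10⁻¹² × 10^(119.3/10) = 10^(-0.070).

0.851 W/m²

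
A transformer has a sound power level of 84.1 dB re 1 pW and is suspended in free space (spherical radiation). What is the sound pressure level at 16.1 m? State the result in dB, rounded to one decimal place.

The power spreads over a sphere of area 4π·r², so L_p = L_w − 10·log₁₀(4π·r²).
4π·r² = 3257 m², 10·log₁₀ of that is 35.129 dB.
L_p = 84.1 − 35.129 = 48.97 dB.

49.0 dB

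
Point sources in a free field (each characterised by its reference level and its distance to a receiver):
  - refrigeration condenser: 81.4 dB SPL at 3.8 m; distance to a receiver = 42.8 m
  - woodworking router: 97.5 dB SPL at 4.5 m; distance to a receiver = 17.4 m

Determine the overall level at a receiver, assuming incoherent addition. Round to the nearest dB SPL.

86 dB SPL

Apply inverse-square spreading to bring every level to the receiver, then sum 10^(L/10).
refrigeration condenser: 81.4 − 20·log₁₀(42.8/3.8) = 81.4 − 21.03 = 60.37 dB SPL.
woodworking router: 97.5 − 20·log₁₀(17.4/4.5) = 97.5 − 11.75 = 85.75 dB SPL.
Σ 10^(L/10) = 3.772e+08 → L_total = 10·log₁₀(3.772e+08) = 85.77 dB SPL.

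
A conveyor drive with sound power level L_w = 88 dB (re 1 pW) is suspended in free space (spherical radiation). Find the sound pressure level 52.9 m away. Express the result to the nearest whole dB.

L_p = L_w − 10·log₁₀(4π·r²) with r = 52.9 m.
4π·r² = 3.517e+04 m², 10·log₁₀ of that is 45.461 dB.
L_p = 88 − 45.461 = 42.54 dB.

43 dB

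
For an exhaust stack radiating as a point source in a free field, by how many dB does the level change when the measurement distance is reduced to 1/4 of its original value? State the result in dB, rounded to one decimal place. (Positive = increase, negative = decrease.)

+12.0 dB

Point-source spreading: ΔL = −20·log₁₀(r₂/r₁).
ΔL = −20·log₁₀(0.25) = +12.04 dB.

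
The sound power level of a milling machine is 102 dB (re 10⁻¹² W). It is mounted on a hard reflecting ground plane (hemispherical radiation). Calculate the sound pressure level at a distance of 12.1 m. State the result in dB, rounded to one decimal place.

Free-field hemispherical radiation: L_p = L_w − 10·log₁₀(2π·r²), r = 12.1 m.
2π·r² = 919.9 m², 10·log₁₀ of that is 29.638 dB.
L_p = 102 − 29.638 = 72.36 dB.

72.4 dB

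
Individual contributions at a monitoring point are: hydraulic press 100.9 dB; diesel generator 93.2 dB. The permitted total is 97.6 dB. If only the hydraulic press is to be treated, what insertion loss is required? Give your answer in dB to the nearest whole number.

5 dB

Fixed contribution from the other source: Σ 10^(L/10) = 10^(93.2/10) = 2.089e+09 (93.20 dB).
To meet 97.6 dB overall, the treated hydraulic press may contribute at most 10^(97.6/10) − 2.089e+09 = 3.665e+09, i.e. 95.64 dB.
So the hydraulic press must be reduced from 100.9 to 95.64 dB: IL = 5.26 dB.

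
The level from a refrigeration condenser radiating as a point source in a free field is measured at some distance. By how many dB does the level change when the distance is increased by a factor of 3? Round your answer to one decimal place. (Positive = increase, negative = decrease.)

A point source loses 6 dB per doubling of distance; generally ΔL = −20·log₁₀(r₂/r₁).
ΔL = −20·log₁₀(3) = -9.54 dB.

-9.5 dB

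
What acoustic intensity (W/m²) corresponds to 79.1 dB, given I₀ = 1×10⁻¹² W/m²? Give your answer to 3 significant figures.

8.13e-05 W/m²

I/I₀ = 10^(79.1/10) = 8.128e+07, so I = 8.128e+07 × 10⁻¹² W/m².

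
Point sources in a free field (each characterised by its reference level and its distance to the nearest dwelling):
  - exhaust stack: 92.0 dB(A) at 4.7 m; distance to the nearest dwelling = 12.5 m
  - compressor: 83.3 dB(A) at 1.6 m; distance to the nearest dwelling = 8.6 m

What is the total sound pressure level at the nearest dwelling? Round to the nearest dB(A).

Apply inverse-square spreading to bring every level to the receiver, then sum 10^(L/10).
exhaust stack: 92.0 − 20·log₁₀(12.5/4.7) = 92.0 − 8.50 = 83.50 dB(A).
compressor: 83.3 − 20·log₁₀(8.6/1.6) = 83.3 − 14.61 = 68.69 dB(A).
Σ 10^(L/10) = 2.315e+08 → L_total = 10·log₁₀(2.315e+08) = 83.64 dB(A).

84 dB(A)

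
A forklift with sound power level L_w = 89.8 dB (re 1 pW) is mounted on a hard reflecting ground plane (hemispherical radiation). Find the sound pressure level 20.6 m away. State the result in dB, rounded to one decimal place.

55.5 dB

L_p = L_w − 10·log₁₀(2π·r²) with r = 20.6 m.
2π·r² = 2666 m², 10·log₁₀ of that is 34.259 dB.
L_p = 89.8 − 34.259 = 55.54 dB.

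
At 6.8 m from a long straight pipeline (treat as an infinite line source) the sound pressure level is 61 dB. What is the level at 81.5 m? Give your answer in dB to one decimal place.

50.2 dB

Cylindrical spreading from a line source gives a 10·log₁₀(r₂/r₁) drop.
L₂ = 61 − 10·log₁₀(81.5/6.8) = 61 − 10.786 = 50.21 dB.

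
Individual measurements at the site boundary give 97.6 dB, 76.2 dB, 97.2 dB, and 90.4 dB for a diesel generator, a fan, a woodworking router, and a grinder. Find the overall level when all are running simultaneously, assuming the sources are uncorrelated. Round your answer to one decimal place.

For uncorrelated sources the intensities add, so convert each level to linear form, sum, and take 10·log₁₀ of the total.
Σ 10^(L/10) = 10^(97.6/10) + 10^(76.2/10) + 10^(97.2/10) + 10^(90.4/10) = 1.214e+10.
L_total = 10·log₁₀(1.214e+10) = 100.84 dB.

100.8 dB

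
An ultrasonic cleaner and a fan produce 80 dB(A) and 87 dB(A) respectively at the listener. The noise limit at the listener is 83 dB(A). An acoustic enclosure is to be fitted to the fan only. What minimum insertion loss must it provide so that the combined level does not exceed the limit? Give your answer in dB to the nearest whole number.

The untreated sources together contribute 10^(80/10) = 1.000e+08, i.e. 80.00 dB(A).
To meet 83 dB(A) overall, the treated fan may contribute at most 10^(83/10) − 1.000e+08 = 9.953e+07, i.e. 79.98 dB(A).
Required insertion loss = 87 − 79.98 = 7.02 dB.

7 dB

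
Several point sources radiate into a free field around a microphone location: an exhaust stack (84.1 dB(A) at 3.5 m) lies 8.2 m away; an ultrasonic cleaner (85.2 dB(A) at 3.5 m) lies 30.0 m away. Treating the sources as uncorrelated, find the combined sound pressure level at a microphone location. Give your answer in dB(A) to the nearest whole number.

First find each source's level at the receiver (point-source: −20·log₁₀(r/r_ref)), then combine on an intensity basis.
exhaust stack: 84.1 − 20·log₁₀(8.2/3.5) = 84.1 − 7.39 = 76.71 dB(A).
ultrasonic cleaner: 85.2 − 20·log₁₀(30.0/3.5) = 85.2 − 18.66 = 66.54 dB(A).
Σ 10^(L/10) = 5.134e+07 → L_total = 10·log₁₀(5.134e+07) = 77.10 dB(A).

77 dB(A)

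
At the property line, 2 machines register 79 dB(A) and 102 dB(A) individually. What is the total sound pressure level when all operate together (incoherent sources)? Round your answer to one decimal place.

For uncorrelated sources the intensities add, so convert each level to linear form, sum, and take 10·log₁₀ of the total.
Σ 10^(L/10) = 10^(79/10) + 10^(102/10) = 1.593e+10.
L_total = 10·log₁₀(1.593e+10) = 102.02 dB(A).

102.0 dB(A)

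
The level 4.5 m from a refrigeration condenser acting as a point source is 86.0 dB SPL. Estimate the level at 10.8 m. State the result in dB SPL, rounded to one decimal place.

Point-source attenuation: ΔL = 20·log₁₀(r₂/r₁) = 20·log₁₀(10.8/4.5) = 7.604 dB.
L₂ = 86.0 − 20·log₁₀(10.8/4.5) = 86.0 − 7.604 = 78.40 dB SPL.

78.4 dB SPL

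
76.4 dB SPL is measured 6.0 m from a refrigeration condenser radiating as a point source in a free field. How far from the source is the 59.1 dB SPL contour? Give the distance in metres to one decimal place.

44.0 m

Point-source spreading drops the level by 20·log₁₀(r₂/r₁); inverting, r₂/r₁ = 10^(ΔL/20).
r₂ = 6.0·10^((76.4−59.1)/20) = 6.0·10^(17.3/20) = 43.97 m.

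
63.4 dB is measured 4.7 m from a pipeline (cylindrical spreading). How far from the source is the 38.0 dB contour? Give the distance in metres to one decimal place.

The 25.4 dB drop corresponds to a distance ratio of 10^(25.4/10) for a line source.
r₂ = 4.7·10^((63.4−38.0)/10) = 4.7·10^(25.4/10) = 1629.66 m.

1629.7 m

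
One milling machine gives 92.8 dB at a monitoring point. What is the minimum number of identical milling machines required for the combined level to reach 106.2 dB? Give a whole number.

22

The shortfall is 106.2 − 92.8 = 13.4 dB, and N units add 10·log₁₀ N, so need 10·log₁₀ N ≥ 13.4.
N ≥ 10^(13.4/10) = 21.878, so N = 22.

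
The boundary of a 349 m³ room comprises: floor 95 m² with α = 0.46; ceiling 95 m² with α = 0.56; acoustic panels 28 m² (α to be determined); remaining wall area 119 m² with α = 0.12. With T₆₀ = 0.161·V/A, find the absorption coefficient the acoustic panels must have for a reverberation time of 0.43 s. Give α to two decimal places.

0.70

Required total absorption A = 0.161·349/0.43 = 130.67 m².
Absorption from the other surfaces = 95·0.46 + 95·0.56 + 119·0.12 = 111.18 m², so the acoustic panels must supply 19.49 m² over 28 m².
α = 19.49/28 = 0.696.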